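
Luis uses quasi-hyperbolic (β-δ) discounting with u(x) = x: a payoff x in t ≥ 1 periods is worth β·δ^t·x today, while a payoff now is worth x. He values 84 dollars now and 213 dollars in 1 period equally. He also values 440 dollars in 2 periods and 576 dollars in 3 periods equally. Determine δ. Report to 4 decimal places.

δ ≈ 0.7639

From the later pair, β·δ^2·440 = β·δ^3·576; dividing through, δ = 440/576 = 0.76389.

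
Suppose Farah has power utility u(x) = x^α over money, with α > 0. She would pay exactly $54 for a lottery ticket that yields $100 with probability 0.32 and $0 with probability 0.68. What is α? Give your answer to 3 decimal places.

α ≈ 1.849

The lottery's expected utility is 0.32·u(100) + 0.68·u(0) = 0.32·100^α (since u(0) = 0 for α > 0).
Setting u(54) equal to that: 54^α = 0.32·100^α ⇒ (54/100)^α = 0.32.
Taking logs: α·ln(54/100) = ln(0.32), so α = -1.139434 / -0.616186 ≈ 1.849.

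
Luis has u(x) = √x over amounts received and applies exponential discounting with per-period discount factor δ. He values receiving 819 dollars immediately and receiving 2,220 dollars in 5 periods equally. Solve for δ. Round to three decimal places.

Indifference means u(819) = δ^5 · u(2220), so δ^5 = u(819)/u(2220).
With u(x) = √x: δ^5 = √819/√2220 = √(819/2220) = 0.60739.
Taking the 5th root: δ = 0.60739^(1/5) ≈ 0.905.

δ ≈ 0.905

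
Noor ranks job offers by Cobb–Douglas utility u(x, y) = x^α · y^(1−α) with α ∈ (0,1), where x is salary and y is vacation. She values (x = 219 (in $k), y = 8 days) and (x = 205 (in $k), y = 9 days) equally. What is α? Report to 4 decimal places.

α ≈ 0.6407

Set the two utilities equal: 219^α·8^(1−α) = 205^α·9^(1−α).
Rearrange to (219/205)^α = (9/8)^(1−α) and take logs: α·0.0660618 = (1−α)·0.1177830.
Thus α·(0.1838448) = 0.1177830, so α = 0.1177830/0.1838448 ≈ 0.6407.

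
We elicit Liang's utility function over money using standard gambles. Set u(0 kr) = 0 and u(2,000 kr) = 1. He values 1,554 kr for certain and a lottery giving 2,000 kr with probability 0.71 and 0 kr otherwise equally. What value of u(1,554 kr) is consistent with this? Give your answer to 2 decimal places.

The indifference gives u(1,554 kr) = 0.71·u(2,000 kr) + 0.29·u(0 kr) = 0.71·1 + 0.29·0 = 0.71.

0.71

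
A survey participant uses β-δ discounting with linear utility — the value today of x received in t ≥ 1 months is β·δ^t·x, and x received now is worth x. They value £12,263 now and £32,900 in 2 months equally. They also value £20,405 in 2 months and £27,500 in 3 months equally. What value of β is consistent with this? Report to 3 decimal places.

Both payoffs in the second observation are in the future, so β drops out: δ^2·20405 = δ^3·27500 ⇒ δ = 20405/27500 = 0.74200.
Substituting δ into 12263 = β·δ^2·32900: β = 12263/(18113.556) ≈ 0.677.

β ≈ 0.677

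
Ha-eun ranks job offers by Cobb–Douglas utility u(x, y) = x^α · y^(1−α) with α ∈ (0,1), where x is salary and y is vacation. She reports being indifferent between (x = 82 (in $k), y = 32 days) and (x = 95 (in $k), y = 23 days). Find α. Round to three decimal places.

Indifference: 82^α · 32^(1−α) = 95^α · 23^(1−α).
Taking logs: α·ln 82 + (1−α)·ln 32 = α·ln 95 + (1−α)·ln 23, i.e. α·-0.147158 = (1−α)·-0.330242.
Thus α·(-0.477400) = -0.330242, so α = -0.330242/-0.477400 ≈ 0.692.

α ≈ 0.692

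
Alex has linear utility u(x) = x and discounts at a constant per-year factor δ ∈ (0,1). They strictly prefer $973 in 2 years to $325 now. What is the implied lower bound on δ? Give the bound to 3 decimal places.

Comparing present values: 325 < δ^2·973.
So δ^2 > 325/973 = 0.33402; taking the square root of both positive sides preserves the inequality.
δ > (325/973)^(1/2) ≈ 0.578.

δ > 0.578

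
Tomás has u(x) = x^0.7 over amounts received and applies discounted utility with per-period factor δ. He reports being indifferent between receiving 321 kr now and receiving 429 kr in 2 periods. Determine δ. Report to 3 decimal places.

δ ≈ 0.903

Indifference means u(321) = δ^2 · u(429), so δ^2 = u(321)/u(429).
With u(x) = x^0.7: δ^2 = 321^0.7/429^0.7 = (321/429)^0.7 = 0.81627.
So δ = 0.81627^(1/2) ≈ 0.903.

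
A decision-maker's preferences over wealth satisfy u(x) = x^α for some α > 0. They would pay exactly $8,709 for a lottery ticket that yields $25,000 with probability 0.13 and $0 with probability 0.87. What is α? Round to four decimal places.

Since u(0) = 0, the lottery's EU is 0.13·25000^α.
Equating: 8709^α = 0.13·25000^α, i.e. 0.3484^α = 0.13.
Take logs: α = ln 0.13 / ln(8709/25000) ≈ 1.934741.

α ≈ 1.9347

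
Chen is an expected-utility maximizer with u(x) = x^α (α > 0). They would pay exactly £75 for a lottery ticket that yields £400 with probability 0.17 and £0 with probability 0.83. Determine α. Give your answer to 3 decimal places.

EU(lottery) = 0.17·400^α + 0.83·0 = 0.17·400^α.
Setting u(75) equal to that: 75^α = 0.17·400^α ⇒ (75/400)^α = 0.17.
Take logs: α = ln 0.17 / ln(75/400) ≈ 1.05853.

α ≈ 1.059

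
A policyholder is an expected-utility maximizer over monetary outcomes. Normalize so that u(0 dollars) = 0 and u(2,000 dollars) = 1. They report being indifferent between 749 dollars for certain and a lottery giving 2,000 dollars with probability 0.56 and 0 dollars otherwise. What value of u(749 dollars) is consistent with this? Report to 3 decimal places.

By the standard-gamble method, u(749 dollars) is just the indifference probability on the best outcome: 0.56.

0.560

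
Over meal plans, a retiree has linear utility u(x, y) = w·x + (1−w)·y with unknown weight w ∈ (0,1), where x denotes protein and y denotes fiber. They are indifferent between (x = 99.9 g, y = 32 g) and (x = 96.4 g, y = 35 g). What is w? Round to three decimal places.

Indifference: w·99.9 + (1−w)·32 = w·96.4 + (1−w)·35.
Collecting terms: w·3.5 = (1−w)·3.
So w/(1−w) = 3/3.5 = 0.8571, giving w = 3/(3.5+3) = 0.462.

w = 0.462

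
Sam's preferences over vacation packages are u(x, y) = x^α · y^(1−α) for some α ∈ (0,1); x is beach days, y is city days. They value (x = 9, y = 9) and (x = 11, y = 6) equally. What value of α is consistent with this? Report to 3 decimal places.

Indifference: 9^α · 9^(1−α) = 11^α · 6^(1−α).
(9/11)^α = (6/9)^(1−α); take logs: α·ln(9/11) = (1−α)·ln(6/9), i.e. α·-0.200671 = (1−α)·-0.405465.
Thus α·(-0.606136) = -0.405465, so α = -0.405465/-0.606136 ≈ 0.669.

α ≈ 0.669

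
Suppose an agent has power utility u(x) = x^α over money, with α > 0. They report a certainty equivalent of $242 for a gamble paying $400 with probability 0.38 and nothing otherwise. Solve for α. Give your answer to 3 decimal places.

α ≈ 1.925

Since u(0) = 0, the lottery's EU is 0.38·400^α.
Indifference: 242^α = 0.38·400^α, so (242/400)^α = 0.38.
Taking logs: α·ln(242/400) = ln(0.38), so α = -0.967584 / -0.502527 ≈ 1.925.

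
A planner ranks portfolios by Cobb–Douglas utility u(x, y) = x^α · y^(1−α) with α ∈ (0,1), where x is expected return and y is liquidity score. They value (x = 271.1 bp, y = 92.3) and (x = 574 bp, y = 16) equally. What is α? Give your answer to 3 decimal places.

α ≈ 0.700

Set the two utilities equal: 271.1^α·92.3^(1−α) = 574^α·16^(1−α).
Taking logs: α·ln 271.1 + (1−α)·ln 92.3 = α·ln 574 + (1−α)·ln 16, i.e. α·-0.750142 = (1−α)·-1.752455.
Thus α·(-2.502597) = -1.752455, so α = -1.752455/-2.502597 ≈ 0.700.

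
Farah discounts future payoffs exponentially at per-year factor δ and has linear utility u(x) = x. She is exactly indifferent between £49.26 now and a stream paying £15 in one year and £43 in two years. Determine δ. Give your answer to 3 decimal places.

Present value of the stream is 15·δ + 43·δ². Indifference gives 15δ + 43δ² = 49.26.
So 43δ² + 15δ − 49.26 = 0.
The positive root is δ = [−15 + √(15² + 4·43·49.26)] / (2·43) = (−15 + 93.262)/86 ≈ 0.910.

δ ≈ 0.910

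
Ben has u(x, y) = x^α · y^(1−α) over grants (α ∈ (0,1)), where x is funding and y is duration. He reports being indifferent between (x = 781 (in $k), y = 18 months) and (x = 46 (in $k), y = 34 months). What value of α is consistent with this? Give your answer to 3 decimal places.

The Cobb–Douglas utilities coincide, so 781^α·18^(1−α) = 46^α·34^(1−α).
(781/46)^α = (34/18)^(1−α); take logs: α·ln(781/46) = (1−α)·ln(34/18), i.e. α·2.831934 = (1−α)·0.635989.
With A = 2.831934 and B = 0.635989: α·A = (1−α)·B, so α = B/(A+B) = 0.635989/3.467923 ≈ 0.183.

α ≈ 0.183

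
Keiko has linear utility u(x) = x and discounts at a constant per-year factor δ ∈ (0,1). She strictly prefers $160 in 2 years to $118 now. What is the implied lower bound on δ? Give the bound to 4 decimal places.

δ > 0.8588

Under u(x) = x this choice says 118 < δ^2·160.
So δ^2 > 118/160 = 0.73750; taking the square root of both positive sides preserves the inequality.
δ > 0.73750^(1/2) = 0.8588.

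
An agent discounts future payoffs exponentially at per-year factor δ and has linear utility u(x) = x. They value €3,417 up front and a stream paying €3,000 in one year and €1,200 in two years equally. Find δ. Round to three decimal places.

δ ≈ 0.850

The stream is worth 3000δ + 1200δ² today, so 3000δ + 1200δ² = 3417.
So 1200δ² + 3000δ − 3417 = 0.
δ = (−3000 + √(3000² + 4·1200·3417)) / (2·1200) = (−3000 + √25401600.00) / 2400 ≈ 0.850.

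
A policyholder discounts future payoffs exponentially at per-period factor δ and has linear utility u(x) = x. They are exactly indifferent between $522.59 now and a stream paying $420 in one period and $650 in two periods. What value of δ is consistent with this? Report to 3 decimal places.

δ ≈ 0.630

Present value of the stream is 420·δ + 650·δ². Indifference gives 420δ + 650δ² = 522.59.
That is, 650δ² + 420δ − 522.59 = 0, a quadratic in δ.
δ = (−420 + √(420² + 4·650·522.59)) / (2·650) = (−420 + √1535134.00) / 1300 ≈ 0.630.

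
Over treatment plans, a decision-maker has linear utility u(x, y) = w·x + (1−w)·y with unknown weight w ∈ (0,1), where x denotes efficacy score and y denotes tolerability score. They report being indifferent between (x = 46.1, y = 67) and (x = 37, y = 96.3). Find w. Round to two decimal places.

w = 0.76

Equating utilities: w·46.1 + (1−w)·67 = w·37 + (1−w)·96.3.
Rearranging, 9.1·w − 29.3·(1−w) = 0.
So w/(1−w) = 29.3/9.1 = 3.2198, giving w = 29.3/(9.1+29.3) = 0.76.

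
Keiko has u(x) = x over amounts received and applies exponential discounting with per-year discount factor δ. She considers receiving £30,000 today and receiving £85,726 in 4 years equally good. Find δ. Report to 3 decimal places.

δ ≈ 0.769

Equating discounted utilities: u(30000) = δ^4·u(85726) ⇒ δ^4 = u(30000)/u(85726).
With u(x) = x: δ^4 = 30000/85726 = 0.34995.
Taking the 4th root: δ = 0.34995^(1/4) ≈ 0.769.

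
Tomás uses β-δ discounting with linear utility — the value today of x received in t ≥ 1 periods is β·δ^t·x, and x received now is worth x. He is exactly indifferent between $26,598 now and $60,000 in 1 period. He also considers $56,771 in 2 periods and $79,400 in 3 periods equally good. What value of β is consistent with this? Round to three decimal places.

β ≈ 0.620

From the later pair, β·δ^2·56771 = β·δ^3·79400; dividing through, δ = 56771/79400 = 0.71500.
Now use the now-vs-future pair: 26598 = β·δ·60000 gives β = 26598/(0.71500·60000) ≈ 0.620.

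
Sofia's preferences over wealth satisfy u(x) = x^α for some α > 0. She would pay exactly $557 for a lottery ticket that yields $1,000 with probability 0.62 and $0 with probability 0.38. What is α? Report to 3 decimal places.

α ≈ 0.817

EU(lottery) = 0.62·1000^α + 0.38·0 = 0.62·1000^α.
Equating: 557^α = 0.62·1000^α, i.e. 0.5570^α = 0.62.
Taking logs: α·ln(557/1000) = ln(0.62), so α = -0.478036 / -0.585190 ≈ 0.817.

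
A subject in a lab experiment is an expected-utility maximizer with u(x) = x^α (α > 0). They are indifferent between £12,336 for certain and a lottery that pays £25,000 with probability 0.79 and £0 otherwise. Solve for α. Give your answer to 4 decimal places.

α ≈ 0.3337

Since u(0) = 0, the lottery's EU is 0.79·25000^α.
Setting u(12336) equal to that: 12336^α = 0.79·25000^α ⇒ (12336/25000)^α = 0.79.
α = ln(0.79) / ln(12336/25000) = -0.2357223/-0.7063540 ≈ 0.3337.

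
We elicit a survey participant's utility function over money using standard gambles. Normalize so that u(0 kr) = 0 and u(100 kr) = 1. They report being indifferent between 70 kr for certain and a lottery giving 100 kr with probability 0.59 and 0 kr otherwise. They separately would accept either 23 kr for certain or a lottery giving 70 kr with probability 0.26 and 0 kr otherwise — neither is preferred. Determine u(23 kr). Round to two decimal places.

0.15

The first gamble pins u(70 kr): it must equal 0.59·1 + 0.41·0 = 0.59.
Then u(23 kr) = 0.26·u(70 kr) + 0.74·u(0 kr) = 0.26·0.59 + 0.74·0.00 = 0.1534.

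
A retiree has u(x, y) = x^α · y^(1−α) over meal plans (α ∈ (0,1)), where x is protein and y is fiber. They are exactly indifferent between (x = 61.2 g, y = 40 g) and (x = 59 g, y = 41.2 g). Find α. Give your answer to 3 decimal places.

Set the two utilities equal: 61.2^α·40^(1−α) = 59^α·41.2^(1−α).
Rearrange to (61.2/59)^α = (41.2/40)^(1−α) and take logs: α·0.036610 = (1−α)·0.029559.
With A = 0.036610 and B = 0.029559: α·A = (1−α)·B, so α = B/(A+B) = 0.029559/0.066169 ≈ 0.447.

α ≈ 0.447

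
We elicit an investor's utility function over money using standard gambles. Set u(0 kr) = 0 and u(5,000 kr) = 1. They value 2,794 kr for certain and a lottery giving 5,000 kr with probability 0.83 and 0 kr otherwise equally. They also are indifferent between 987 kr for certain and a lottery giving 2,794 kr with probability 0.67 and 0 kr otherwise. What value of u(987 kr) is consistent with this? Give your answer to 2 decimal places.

0.56

The first gamble pins u(2,794 kr): it must equal 0.83·1 + 0.17·0 = 0.83.
The second indifference gives u(987 kr) = 0.67·u(2,794 kr) + 0.33·u(0 kr) = 0.67·0.83 + 0.33·0.00 = 0.5561.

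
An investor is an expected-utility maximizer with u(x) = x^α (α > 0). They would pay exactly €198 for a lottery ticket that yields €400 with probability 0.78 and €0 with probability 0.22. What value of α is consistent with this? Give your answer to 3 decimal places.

The lottery's expected utility is 0.78·u(400) + 0.22·u(0) = 0.78·400^α (since u(0) = 0 for α > 0).
Equating: 198^α = 0.78·400^α, i.e. 0.4950^α = 0.78.
α = ln(0.78) / ln(198/400) = -0.248461/-0.703198 ≈ 0.353.

α ≈ 0.353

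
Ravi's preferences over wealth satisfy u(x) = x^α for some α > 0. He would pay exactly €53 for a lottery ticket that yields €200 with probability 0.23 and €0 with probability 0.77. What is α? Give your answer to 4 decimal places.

α ≈ 1.1067

EU(lottery) = 0.23·200^α + 0.77·0 = 0.23·200^α.
Setting u(53) equal to that: 53^α = 0.23·200^α ⇒ (53/200)^α = 0.23.
α = ln(0.23) / ln(53/200) = -1.4696760/-1.3280255 ≈ 1.1067.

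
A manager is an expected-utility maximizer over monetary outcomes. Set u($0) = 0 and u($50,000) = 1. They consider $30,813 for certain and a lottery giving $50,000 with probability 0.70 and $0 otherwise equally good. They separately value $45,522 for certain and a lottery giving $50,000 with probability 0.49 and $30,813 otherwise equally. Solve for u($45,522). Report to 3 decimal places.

From the first indifference, u($30,813) = 0.70·u($50,000) + 0.30·u($0) = 0.70·1 + 0.30·0 = 0.70.
The second indifference gives u($45,522) = 0.49·u($50,000) + 0.51·u($30,813) = 0.49·1.00 + 0.51·0.70 = 0.8470.

0.847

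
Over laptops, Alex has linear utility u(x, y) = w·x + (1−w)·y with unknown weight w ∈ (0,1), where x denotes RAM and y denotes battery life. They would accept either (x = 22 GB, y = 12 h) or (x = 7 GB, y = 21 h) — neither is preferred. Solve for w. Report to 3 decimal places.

w = 0.375

Indifference: w·22 + (1−w)·12 = w·7 + (1−w)·21.
Rearranging, 15·w − 9·(1−w) = 0.
The marginal rate of substitution is 9/15, so w = 9/(15+9) = 0.375.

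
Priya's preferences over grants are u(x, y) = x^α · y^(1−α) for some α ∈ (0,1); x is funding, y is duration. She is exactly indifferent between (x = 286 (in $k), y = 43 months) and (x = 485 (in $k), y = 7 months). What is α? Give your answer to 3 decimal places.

Set the two utilities equal: 286^α·43^(1−α) = 485^α·7^(1−α).
Rearrange to (286/485)^α = (7/43)^(1−α) and take logs: α·-0.528157 = (1−α)·-1.815290.
So α/(1−α) = (-1.815290)/(-0.528157) = 3.437027, and α = 3.437027/4.437027 ≈ 0.775.

α ≈ 0.775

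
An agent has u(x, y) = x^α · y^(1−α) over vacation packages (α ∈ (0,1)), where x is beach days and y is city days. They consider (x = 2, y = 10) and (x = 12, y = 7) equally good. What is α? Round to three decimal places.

α ≈ 0.166

The Cobb–Douglas utilities coincide, so 2^α·10^(1−α) = 12^α·7^(1−α).
Rearrange to (2/12)^α = (7/10)^(1−α) and take logs: α·-1.791759 = (1−α)·-0.356675.
With A = -1.791759 and B = -0.356675: α·A = (1−α)·B, so α = B/(A+B) = -0.356675/-2.148434 ≈ 0.166.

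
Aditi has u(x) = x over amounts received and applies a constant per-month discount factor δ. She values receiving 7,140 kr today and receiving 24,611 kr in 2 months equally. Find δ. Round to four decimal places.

Indifference means u(7140) = δ^2 · u(24611), so δ^2 = u(7140)/u(24611).
With u(x) = x: δ^2 = 7140/24611 = 0.29011.
So δ = 0.29011^(1/2) ≈ 0.5386.

δ ≈ 0.5386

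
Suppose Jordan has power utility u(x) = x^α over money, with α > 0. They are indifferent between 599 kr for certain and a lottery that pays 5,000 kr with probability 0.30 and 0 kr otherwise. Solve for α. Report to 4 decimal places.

α ≈ 0.5674

EU(lottery) = 0.30·5000^α + 0.70·0 = 0.30·5000^α.
Indifference: 599^α = 0.30·5000^α, so (599/5000)^α = 0.30.
Taking logs: α·ln(599/5000) = ln(0.30), so α = -1.2039728 / -2.1219316 ≈ 0.5674.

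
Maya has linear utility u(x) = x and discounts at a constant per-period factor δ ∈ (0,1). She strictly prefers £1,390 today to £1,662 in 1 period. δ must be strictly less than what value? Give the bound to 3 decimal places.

δ < 0.836

Comparing present values: 1390 > δ·1662.
So δ < 1390/1662 = 0.83634.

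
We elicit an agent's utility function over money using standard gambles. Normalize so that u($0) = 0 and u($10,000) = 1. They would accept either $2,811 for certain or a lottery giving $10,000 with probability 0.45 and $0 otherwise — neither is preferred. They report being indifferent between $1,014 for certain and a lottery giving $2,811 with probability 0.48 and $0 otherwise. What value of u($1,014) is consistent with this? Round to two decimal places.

From the first indifference, u($2,811) = 0.45·u($10,000) + 0.55·u($0) = 0.45·1 + 0.55·0 = 0.45.
The second indifference gives u($1,014) = 0.48·u($2,811) + 0.52·u($0) = 0.48·0.45 + 0.52·0.00 = 0.2160.

0.22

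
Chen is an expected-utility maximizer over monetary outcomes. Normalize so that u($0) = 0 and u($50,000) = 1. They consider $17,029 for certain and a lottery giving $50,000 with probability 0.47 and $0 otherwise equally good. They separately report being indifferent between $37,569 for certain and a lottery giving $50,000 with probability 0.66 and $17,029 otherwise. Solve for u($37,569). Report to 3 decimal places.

First, u($17,029) = 0.47·u($50,000) + 0.53·u($0) = 0.47.
The second indifference gives u($37,569) = 0.66·u($50,000) + 0.34·u($17,029) = 0.66·1.00 + 0.34·0.47 = 0.8198.

0.820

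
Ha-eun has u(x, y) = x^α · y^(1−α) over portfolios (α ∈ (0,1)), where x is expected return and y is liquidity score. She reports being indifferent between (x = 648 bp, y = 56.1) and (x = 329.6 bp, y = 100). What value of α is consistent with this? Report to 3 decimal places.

Indifference: 648^α · 56.1^(1−α) = 329.6^α · 100^(1−α).
Rearrange to (648/329.6)^α = (100/56.1)^(1−α) and take logs: α·0.676011 = (1−α)·0.578034.
So α/(1−α) = (0.578034)/(0.676011) = 0.855066, and α = 0.855066/1.855066 ≈ 0.461.

α ≈ 0.461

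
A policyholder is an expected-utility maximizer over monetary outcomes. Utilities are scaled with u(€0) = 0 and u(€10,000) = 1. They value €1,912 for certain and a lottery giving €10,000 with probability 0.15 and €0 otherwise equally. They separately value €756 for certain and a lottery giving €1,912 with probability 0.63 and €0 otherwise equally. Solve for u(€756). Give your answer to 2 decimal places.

The first gamble pins u(€1,912): it must equal 0.15·1 + 0.85·0 = 0.15.
The second indifference gives u(€756) = 0.63·u(€1,912) + 0.37·u(€0) = 0.63·0.15 + 0.37·0.00 = 0.0945.

0.09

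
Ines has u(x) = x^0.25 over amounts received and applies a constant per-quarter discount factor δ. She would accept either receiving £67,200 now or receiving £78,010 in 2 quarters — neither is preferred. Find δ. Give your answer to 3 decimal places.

Indifference means u(67200) = δ^2 · u(78010), so δ^2 = u(67200)/u(78010).
With u(x) = x^0.25: δ^2 = 67200^0.25/78010^0.25 = (67200/78010)^0.25 = 0.96340.
Taking the square root: δ = 0.96340^(1/2) ≈ 0.982.

δ ≈ 0.982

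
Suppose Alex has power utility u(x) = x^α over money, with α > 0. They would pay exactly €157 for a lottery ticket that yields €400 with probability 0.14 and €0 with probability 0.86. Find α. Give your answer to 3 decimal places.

α ≈ 2.102

Since u(0) = 0, the lottery's EU is 0.14·400^α.
Setting u(157) equal to that: 157^α = 0.14·400^α ⇒ (157/400)^α = 0.14.
Take logs: α = ln 0.14 / ln(157/400) ≈ 2.10230.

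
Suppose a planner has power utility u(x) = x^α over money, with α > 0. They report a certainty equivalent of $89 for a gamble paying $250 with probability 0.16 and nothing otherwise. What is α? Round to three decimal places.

α ≈ 1.774

EU(lottery) = 0.16·250^α + 0.84·0 = 0.16·250^α.
Equating: 89^α = 0.16·250^α, i.e. 0.3560^α = 0.16.
α = ln(0.16) / ln(89/250) = -1.832581/-1.032825 ≈ 1.774.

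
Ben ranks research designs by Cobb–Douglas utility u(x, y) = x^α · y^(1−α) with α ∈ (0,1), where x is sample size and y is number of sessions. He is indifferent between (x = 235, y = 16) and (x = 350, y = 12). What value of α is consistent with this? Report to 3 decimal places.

The Cobb–Douglas utilities coincide, so 235^α·16^(1−α) = 350^α·12^(1−α).
Rearrange to (235/350)^α = (12/16)^(1−α) and take logs: α·-0.398348 = (1−α)·-0.287682.
So α/(1−α) = (-0.287682)/(-0.398348) = 0.722188, and α = 0.722188/1.722188 ≈ 0.419.

α ≈ 0.419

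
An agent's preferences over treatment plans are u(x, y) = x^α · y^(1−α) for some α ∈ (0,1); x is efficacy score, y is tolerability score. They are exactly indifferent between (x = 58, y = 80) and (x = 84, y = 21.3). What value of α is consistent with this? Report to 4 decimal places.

Indifference: 58^α · 80^(1−α) = 84^α · 21.3^(1−α).
(58/84)^α = (21.3/80)^(1−α); take logs: α·ln(58/84) = (1−α)·ln(21.3/80), i.e. α·-0.3703738 = (1−α)·-1.3233196.
So α/(1−α) = (-1.3233196)/(-0.3703738) = 3.5729298, and α = 3.5729298/4.5729298 ≈ 0.7813.

α ≈ 0.7813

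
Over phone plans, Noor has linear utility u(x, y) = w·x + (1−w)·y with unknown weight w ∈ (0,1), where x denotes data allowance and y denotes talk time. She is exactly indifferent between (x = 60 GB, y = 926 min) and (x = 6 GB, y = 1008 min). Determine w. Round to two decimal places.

w = 0.60

Indifference: w·60 + (1−w)·926 = w·6 + (1−w)·1008.
w·(60−6) = (1−w)·(1008−926), i.e. w·54 = (1−w)·82.
The marginal rate of substitution is 82/54, so w = 82/(54+82) = 0.60.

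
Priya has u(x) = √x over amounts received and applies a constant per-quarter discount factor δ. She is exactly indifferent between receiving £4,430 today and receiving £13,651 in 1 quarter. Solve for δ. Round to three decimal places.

Equating discounted utilities: u(4430) = δ·u(13651) ⇒ δ = u(4430)/u(13651).
With u(x) = √x: δ = √4430/√13651 = √(4430/13651) = 0.56967.

δ ≈ 0.570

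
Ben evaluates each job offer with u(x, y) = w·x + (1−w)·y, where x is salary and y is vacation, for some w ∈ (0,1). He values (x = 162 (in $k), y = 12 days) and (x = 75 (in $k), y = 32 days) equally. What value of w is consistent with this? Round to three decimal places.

w = 0.187

Equating utilities: w·162 + (1−w)·12 = w·75 + (1−w)·32.
w·(162−75) = (1−w)·(32−12), i.e. w·87 = (1−w)·20.
The marginal rate of substitution is 20/87, so w = 20/(87+20) = 0.187.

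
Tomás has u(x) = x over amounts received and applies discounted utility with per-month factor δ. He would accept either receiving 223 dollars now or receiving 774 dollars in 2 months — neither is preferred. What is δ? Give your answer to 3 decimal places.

δ ≈ 0.537

Equating discounted utilities: u(223) = δ^2·u(774) ⇒ δ^2 = u(223)/u(774).
With u(x) = x: δ^2 = 223/774 = 0.28811.
Taking the square root: δ = 0.28811^(1/2) ≈ 0.537.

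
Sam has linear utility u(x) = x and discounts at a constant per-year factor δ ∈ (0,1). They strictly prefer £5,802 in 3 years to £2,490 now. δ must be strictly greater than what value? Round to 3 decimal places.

δ > 0.754

The preference means 2490 < δ^3·5802.
Hence δ^3 > 2490/5802 = 0.42916, and x ↦ x^(1/3) is increasing on (0,∞).
δ > (2490/5802)^(1/3) ≈ 0.754.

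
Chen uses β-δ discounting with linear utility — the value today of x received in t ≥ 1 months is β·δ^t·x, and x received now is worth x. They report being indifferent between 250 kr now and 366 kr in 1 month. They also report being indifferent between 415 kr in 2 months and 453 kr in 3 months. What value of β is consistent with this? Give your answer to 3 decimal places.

β ≈ 0.746

From the later pair, β·δ^2·415 = β·δ^3·453; dividing through, δ = 415/453 = 0.91611.
Substituting δ into 250 = β·δ·366: β = 250/(335.298) ≈ 0.746.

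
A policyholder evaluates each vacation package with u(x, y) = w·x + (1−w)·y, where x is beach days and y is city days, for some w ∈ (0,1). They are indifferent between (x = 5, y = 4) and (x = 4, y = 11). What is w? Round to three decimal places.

w = 0.875

u(5,4) = u(4,11) means w·5 + (1−w)·4 = w·4 + (1−w)·11.
Collecting terms: w·1 = (1−w)·7.
Hence w = 7/(1+7) = 7/8 = 0.875.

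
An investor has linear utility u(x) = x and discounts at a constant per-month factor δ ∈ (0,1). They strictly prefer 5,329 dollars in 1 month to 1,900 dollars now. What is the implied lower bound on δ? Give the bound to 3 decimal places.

δ > 0.357

Under u(x) = x this choice says 1900 < δ·5329.
Dividing through by 5329 gives δ > 0.35654.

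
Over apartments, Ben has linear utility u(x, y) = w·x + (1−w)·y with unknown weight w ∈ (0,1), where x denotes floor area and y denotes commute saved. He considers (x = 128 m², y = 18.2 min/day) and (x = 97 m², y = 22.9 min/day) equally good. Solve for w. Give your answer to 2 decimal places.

w = 0.13

u(128,18.2) = u(97,22.9) means w·128 + (1−w)·18.2 = w·97 + (1−w)·22.9.
Collecting terms: w·31 = (1−w)·4.7.
Hence w = 4.7/(31+4.7) = 4.7/35.7 = 0.13.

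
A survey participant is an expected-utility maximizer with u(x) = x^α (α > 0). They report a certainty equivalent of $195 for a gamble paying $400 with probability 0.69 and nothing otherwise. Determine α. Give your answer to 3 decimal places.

α ≈ 0.516

Since u(0) = 0, the lottery's EU is 0.69·400^α.
Indifference: 195^α = 0.69·400^α, so (195/400)^α = 0.69.
α = ln(0.69) / ln(195/400) = -0.371064/-0.718465 ≈ 0.516.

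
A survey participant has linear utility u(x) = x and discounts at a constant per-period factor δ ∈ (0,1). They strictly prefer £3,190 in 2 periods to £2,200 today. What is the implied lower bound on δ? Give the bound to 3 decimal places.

Comparing present values: 2200 < δ^2·3190.
Dividing by 3190: δ^2 > 0.68966. Both sides are positive, so the square root keeps the direction.
δ > (2200/3190)^(1/2) ≈ 0.830.

δ > 0.830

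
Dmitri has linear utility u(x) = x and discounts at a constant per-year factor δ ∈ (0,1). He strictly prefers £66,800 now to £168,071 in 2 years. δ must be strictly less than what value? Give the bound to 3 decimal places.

δ < 0.630

The preference means 66800 > δ^2·168071.
Hence δ^2 < 66800/168071 = 0.39745, and x ↦ x^(1/2) is increasing on (0,∞).
δ < (66800/168071)^(1/2) ≈ 0.630.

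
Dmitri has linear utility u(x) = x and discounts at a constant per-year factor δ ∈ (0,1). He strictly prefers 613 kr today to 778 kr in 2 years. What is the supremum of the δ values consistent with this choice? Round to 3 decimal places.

δ < 0.888

The preference means 613 > δ^2·778.
So δ^2 < 613/778 = 0.78792; taking the square root of both positive sides preserves the inequality.
δ < 0.78792^(1/2) = 0.888.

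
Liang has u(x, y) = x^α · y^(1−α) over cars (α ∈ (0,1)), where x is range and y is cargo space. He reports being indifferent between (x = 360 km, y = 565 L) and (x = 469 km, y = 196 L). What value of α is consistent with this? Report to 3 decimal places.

α ≈ 0.800

Indifference: 360^α · 565^(1−α) = 469^α · 196^(1−α).
(360/469)^α = (196/565)^(1−α); take logs: α·ln(360/469) = (1−α)·ln(196/565), i.e. α·-0.264499 = (1−α)·-1.058711.
So α/(1−α) = (-1.058711)/(-0.264499) = 4.002703, and α = 4.002703/5.002703 ≈ 0.800.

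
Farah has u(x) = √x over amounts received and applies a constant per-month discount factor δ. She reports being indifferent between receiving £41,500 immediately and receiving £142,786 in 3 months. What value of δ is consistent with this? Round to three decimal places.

δ ≈ 0.814

Equating discounted utilities: u(41500) = δ^3·u(142786) ⇒ δ^3 = u(41500)/u(142786).
Since u(x) = √x, δ^3 = √(41500/142786) = 0.53911.
Hence δ = (0.53911)^(1/3) = 0.81388.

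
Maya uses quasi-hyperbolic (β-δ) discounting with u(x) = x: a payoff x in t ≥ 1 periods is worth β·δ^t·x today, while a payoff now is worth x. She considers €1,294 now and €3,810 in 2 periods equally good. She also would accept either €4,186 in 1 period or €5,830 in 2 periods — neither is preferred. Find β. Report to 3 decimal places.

β ≈ 0.659

From the later pair, β·δ^1·4186 = β·δ^2·5830; dividing through, δ = 4186/5830 = 0.71801.
Now use the now-vs-future pair: 1294 = β·δ^2·3810 gives β = 1294/(0.51554·3810) ≈ 0.659.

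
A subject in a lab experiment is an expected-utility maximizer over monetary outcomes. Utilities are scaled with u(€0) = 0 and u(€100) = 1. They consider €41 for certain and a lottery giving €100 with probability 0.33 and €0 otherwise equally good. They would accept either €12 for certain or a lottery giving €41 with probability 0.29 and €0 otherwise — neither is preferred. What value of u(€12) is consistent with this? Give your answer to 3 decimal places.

The first gamble pins u(€41): it must equal 0.33·1 + 0.67·0 = 0.33.
Chaining: u(€12) = 0.29·0.33 + 0.71·0.00 = 0.0957.

0.096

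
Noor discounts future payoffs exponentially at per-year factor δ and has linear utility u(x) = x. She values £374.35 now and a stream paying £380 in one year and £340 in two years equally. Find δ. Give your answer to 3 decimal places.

The stream is worth 380δ + 340δ² today, so 380δ + 340δ² = 374.35.
So 340δ² + 380δ − 374.35 = 0.
By the quadratic formula (taking the positive root), δ = (−380 + √653516.00) / 680 ≈ 0.630.

δ ≈ 0.630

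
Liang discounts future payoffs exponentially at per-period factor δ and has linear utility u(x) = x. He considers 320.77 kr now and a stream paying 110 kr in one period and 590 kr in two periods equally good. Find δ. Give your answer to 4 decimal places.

Present value of the stream is 110·δ + 590·δ². Indifference gives 110δ + 590δ² = 320.77.
So 590δ² + 110δ − 320.77 = 0.
δ = (−110 + √(110² + 4·590·320.77)) / (2·590) = (−110 + √769117.20) / 1180 ≈ 0.6500.

δ ≈ 0.6500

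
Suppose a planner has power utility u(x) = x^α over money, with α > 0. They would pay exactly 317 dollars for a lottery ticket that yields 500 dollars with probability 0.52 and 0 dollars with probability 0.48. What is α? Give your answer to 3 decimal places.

α ≈ 1.435

EU(lottery) = 0.52·500^α + 0.48·0 = 0.52·500^α.
Equating: 317^α = 0.52·500^α, i.e. 0.6340^α = 0.52.
α = ln(0.52) / ln(317/500) = -0.653926/-0.455706 ≈ 1.435.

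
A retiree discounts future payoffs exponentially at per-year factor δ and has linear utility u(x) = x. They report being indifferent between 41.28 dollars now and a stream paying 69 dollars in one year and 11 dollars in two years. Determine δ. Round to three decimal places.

δ ≈ 0.550

The stream is worth 69δ + 11δ² today, so 69δ + 11δ² = 41.28.
So 11δ² + 69δ − 41.28 = 0.
By the quadratic formula (taking the positive root), δ = (−69 + √6577.32) / 22 ≈ 0.550.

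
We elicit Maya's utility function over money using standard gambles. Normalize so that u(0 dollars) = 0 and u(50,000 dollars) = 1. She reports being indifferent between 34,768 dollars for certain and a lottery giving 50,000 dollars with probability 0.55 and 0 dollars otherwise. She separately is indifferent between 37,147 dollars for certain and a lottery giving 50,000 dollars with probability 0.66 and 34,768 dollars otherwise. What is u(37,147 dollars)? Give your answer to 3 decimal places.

0.847

The first gamble pins u(34,768 dollars): it must equal 0.55·1 + 0.45·0 = 0.55.
The second indifference gives u(37,147 dollars) = 0.66·u(50,000 dollars) + 0.34·u(34,768 dollars) = 0.66·1.00 + 0.34·0.55 = 0.8470.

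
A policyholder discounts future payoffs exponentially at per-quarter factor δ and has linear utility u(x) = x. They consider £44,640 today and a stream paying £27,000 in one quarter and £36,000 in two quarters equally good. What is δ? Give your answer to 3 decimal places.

Equating present values: 44640 = 27000δ + 36000δ².
Rearranged: 36000δ² + 27000δ − 44640 = 0.
By the quadratic formula (taking the positive root), δ = (−27000 + √7157160000.00) / 72000 ≈ 0.800.

δ ≈ 0.800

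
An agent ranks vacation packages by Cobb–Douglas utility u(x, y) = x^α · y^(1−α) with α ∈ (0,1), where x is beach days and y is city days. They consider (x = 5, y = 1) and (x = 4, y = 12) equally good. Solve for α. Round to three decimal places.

Set the two utilities equal: 5^α·1^(1−α) = 4^α·12^(1−α).
Rearrange to (5/4)^α = (12/1)^(1−α) and take logs: α·0.223144 = (1−α)·2.484907.
Thus α·(2.708051) = 2.484907, so α = 2.484907/2.708051 ≈ 0.918.

α ≈ 0.918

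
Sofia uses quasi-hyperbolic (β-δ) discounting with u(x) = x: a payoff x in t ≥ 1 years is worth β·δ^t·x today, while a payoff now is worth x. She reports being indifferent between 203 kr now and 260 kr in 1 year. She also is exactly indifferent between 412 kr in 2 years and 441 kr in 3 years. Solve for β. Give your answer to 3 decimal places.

Both payoffs in the second observation are in the future, so β drops out: δ^2·412 = δ^3·441 ⇒ δ = 412/441 = 0.93424.
Now use the now-vs-future pair: 203 = β·δ·260 gives β = 203/(0.93424·260) ≈ 0.836.

β ≈ 0.836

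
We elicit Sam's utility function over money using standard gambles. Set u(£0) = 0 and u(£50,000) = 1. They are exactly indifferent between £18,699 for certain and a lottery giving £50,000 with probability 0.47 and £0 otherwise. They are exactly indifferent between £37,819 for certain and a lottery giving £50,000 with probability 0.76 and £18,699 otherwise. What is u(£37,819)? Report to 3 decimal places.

0.873

From the first indifference, u(£18,699) = 0.47·u(£50,000) + 0.53·u(£0) = 0.47·1 + 0.53·0 = 0.47.
Chaining: u(£37,819) = 0.76·1.00 + 0.24·0.47 = 0.8728.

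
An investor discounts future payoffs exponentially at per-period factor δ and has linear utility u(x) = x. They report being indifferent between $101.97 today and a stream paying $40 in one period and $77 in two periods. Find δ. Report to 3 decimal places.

δ ≈ 0.920

Equating present values: 101.97 = 40δ + 77δ².
So 77δ² + 40δ − 101.97 = 0.
By the quadratic formula (taking the positive root), δ = (−40 + √33006.76) / 154 ≈ 0.920.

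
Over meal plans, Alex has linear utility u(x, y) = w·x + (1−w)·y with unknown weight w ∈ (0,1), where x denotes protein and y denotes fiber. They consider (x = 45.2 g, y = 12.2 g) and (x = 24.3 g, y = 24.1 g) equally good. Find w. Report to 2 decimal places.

w = 0.36

Equating utilities: w·45.2 + (1−w)·12.2 = w·24.3 + (1−w)·24.1.
Rearranging, 20.9·w − 11.9·(1−w) = 0.
The marginal rate of substitution is 11.9/20.9, so w = 11.9/(20.9+11.9) = 0.36.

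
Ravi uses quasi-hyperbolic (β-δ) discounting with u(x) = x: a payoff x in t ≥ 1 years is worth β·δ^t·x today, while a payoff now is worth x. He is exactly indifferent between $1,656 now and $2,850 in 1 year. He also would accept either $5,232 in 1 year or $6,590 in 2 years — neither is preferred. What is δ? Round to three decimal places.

Both payoffs in the second observation are in the future, so β drops out: δ^1·5232 = δ^2·6590 ⇒ δ = 5232/6590 = 0.79393.

δ ≈ 0.794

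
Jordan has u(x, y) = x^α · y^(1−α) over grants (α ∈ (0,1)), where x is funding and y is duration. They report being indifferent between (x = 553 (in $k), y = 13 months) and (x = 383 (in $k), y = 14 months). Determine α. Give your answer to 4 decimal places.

Set the two utilities equal: 553^α·13^(1−α) = 383^α·14^(1−α).
(553/383)^α = (14/13)^(1−α); take logs: α·ln(553/383) = (1−α)·ln(14/13), i.e. α·0.3673230 = (1−α)·0.0741080.
So α/(1−α) = (0.0741080)/(0.3673230) = 0.2017516, and α = 0.2017516/1.2017516 ≈ 0.1679.

α ≈ 0.1679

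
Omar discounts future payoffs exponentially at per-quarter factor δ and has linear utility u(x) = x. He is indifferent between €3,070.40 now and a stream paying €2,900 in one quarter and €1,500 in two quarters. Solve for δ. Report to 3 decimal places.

Equating present values: 3070.40 = 2900δ + 1500δ².
So 1500δ² + 2900δ − 3070.40 = 0.
δ = (−2900 + √(2900² + 4·1500·3070.40)) / (2·1500) = (−2900 + √26832400.00) / 3000 ≈ 0.760.

δ ≈ 0.760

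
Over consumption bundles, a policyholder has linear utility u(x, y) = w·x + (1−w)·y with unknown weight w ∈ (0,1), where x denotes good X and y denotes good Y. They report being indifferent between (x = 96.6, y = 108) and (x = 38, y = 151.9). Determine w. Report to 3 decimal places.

w = 0.428

u(96.6,108) = u(38,151.9) means w·96.6 + (1−w)·108 = w·38 + (1−w)·151.9.
Rearranging, 58.6·w − 43.9·(1−w) = 0.
The marginal rate of substitution is 43.9/58.6, so w = 43.9/(58.6+43.9) = 0.428.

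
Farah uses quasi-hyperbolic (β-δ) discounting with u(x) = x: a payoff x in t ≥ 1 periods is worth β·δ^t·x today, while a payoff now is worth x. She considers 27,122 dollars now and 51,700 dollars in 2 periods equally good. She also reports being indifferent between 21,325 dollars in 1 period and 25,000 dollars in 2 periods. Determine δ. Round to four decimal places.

δ ≈ 0.8530

Both payoffs in the second observation are in the future, so β drops out: δ^1·21325 = δ^2·25000 ⇒ δ = 21325/25000 = 0.85300.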